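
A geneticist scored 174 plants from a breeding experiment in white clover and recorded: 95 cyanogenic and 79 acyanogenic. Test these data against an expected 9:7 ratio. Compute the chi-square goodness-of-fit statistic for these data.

Total ratio parts = 16. Expected numbers out of 174:
  cyanogenic: 174 × 9/16 = 97.875
  acyanogenic: 174 × 7/16 = 76.125
χ² = Σ (O − E)² / E
  cyanogenic: (95 − 97.875)² / 97.875 = 0.0845
  acyanogenic: (79 − 76.125)² / 76.125 = 0.1086
χ² = 0.0845 + 0.1086 = 0.1931 ≈ 0.193

0.193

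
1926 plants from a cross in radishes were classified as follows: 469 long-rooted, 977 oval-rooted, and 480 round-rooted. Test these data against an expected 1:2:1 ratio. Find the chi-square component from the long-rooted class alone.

0.325

Total ratio parts = 4. Expected numbers out of 1926:
  long-rooted: 1926 × 1/4 = 481.5
  oval-rooted: 1926 × 2/4 = 963
  round-rooted: 1926 × 1/4 = 481.5
Contribution of long-rooted: (469 − 481.5)² / 481.5 = 0.3245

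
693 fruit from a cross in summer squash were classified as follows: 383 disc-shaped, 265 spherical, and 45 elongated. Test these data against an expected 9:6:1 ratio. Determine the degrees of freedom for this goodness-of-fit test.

A goodness-of-fit test with 3 phenotype classes has df = 3 − 1 = 2.

2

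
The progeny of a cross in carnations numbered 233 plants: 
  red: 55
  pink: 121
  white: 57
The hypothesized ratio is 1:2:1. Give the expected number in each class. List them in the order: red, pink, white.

58.25, 116.5, 58.25

The 1:2:1 ratio has 4 parts, so with N = 233 the expected counts are:
  red: 233 × 1/4 = 58.25
  pink: 233 × 2/4 = 116.5
  white: 233 × 1/4 = 58.25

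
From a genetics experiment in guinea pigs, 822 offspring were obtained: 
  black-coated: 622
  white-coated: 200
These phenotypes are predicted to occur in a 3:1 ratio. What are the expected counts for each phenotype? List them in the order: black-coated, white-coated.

The 3:1 ratio has 4 parts, so with N = 822 the expected counts are:
  black-coated: 822 × 3/4 = 616.5
  white-coated: 822 × 1/4 = 205.5

616.5, 205.5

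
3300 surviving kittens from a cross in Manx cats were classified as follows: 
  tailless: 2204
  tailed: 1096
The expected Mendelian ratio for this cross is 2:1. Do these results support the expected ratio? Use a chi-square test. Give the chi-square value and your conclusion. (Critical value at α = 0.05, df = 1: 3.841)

0.022; consistent

Under the 2:1 hypothesis (Σ ratio = 3, N = 3300):
  tailless: 3300 × 2/3 = 2200
  tailed: 3300 × 1/3 = 1100
χ² = Σ (O − E)² / E
  tailless: (2204 − 2200)² / 2200 = 0.0073
  tailed: (1096 − 1100)² / 1100 = 0.0145
χ² = 0.0073 + 0.0145 = 0.0218 ≈ 0.022
Degrees of freedom = 2 − 1 = 1; critical value at α = 0.05 is 3.841.
Since 0.022 < 3.841, we fail to reject the null hypothesis — the data are consistent with the 2:1 ratio.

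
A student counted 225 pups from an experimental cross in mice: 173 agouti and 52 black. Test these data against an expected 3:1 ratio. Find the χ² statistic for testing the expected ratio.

The 3:1 ratio has 4 parts, so with N = 225 the expected counts are:
  agouti: 225 × 3/4 = 168.75
  black: 225 × 1/4 = 56.25
χ² = Σ (O − E)² / E
  agouti: (173 − 168.75)² / 168.75 = 0.1070
  black: (52 − 56.25)² / 56.25 = 0.3211
χ² = 0.1070 + 0.3211 = 0.4281 ≈ 0.428

0.428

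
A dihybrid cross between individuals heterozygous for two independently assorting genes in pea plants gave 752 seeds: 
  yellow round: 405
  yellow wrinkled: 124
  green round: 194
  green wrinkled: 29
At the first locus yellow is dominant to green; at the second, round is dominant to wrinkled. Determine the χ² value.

A dihybrid F₂ with independent assortment and complete dominance at both loci gives a 9:3:3:1 phenotypic ratio.
The 9:3:3:1 ratio has 16 parts, so with N = 752 the expected counts are:
  yellow round: 752 × 9/16 = 423
  yellow wrinkled: 752 × 3/16 = 141
  green round: 752 × 3/16 = 141
  green wrinkled: 752 × 1/16 = 47
χ² = Σ (O − E)² / E
  yellow round: (405 − 423)² / 423 = 0.7660
  yellow wrinkled: (124 − 141)² / 141 = 2.0496
  green round: (194 − 141)² / 141 = 19.9220
  green wrinkled: (29 − 47)² / 47 = 6.8936
χ² = 0.7660 + 2.0496 + 19.9220 + 6.8936 = 29.6312 ≈ 29.631

29.631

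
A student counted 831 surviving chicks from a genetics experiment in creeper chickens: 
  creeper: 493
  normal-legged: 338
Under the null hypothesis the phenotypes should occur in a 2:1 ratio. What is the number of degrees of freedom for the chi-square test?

1

A goodness-of-fit test with 2 phenotype classes has df = 2 − 1 = 1.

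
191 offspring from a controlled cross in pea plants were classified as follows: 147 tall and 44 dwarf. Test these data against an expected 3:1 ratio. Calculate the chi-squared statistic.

0.393

Under the 3:1 hypothesis (Σ ratio = 4, N = 191):
  tall: 191 × 3/4 = 143.25
  dwarf: 191 × 1/4 = 47.75
χ² = Σ (O − E)² / E
  tall: (147 − 143.25)² / 143.25 = 0.0982
  dwarf: (44 − 47.75)² / 47.75 = 0.2945
χ² = 0.0982 + 0.2945 = 0.3927 ≈ 0.393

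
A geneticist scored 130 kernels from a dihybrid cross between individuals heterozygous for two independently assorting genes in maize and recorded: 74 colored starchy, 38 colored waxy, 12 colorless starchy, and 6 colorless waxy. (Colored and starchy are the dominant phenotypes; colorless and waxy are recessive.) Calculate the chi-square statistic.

14.465

A dihybrid F₂ with independent assortment and complete dominance at both loci gives a 9:3:3:1 phenotypic ratio.
Under the 9:3:3:1 hypothesis (Σ ratio = 16, N = 130):
  colored starchy: 130 × 9/16 = 73.125
  colored waxy: 130 × 3/16 = 24.375
  colorless starchy: 130 × 3/16 = 24.375
  colorless waxy: 130 × 1/16 = 8.125
χ² = Σ (O − E)² / E
  colored starchy: (74 − 73.125)² / 73.125 = 0.0105
  colored waxy: (38 − 24.375)² / 24.375 = 7.6160
  colorless starchy: (12 − 24.375)² / 24.375 = 6.2827
  colorless waxy: (6 − 8.125)² / 8.125 = 0.5558
χ² = 0.0105 + 7.6160 + 6.2827 + 0.5558 = 14.465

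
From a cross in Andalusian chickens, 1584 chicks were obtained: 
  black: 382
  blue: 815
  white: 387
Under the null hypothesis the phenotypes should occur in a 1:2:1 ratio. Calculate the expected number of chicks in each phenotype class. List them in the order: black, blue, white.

396, 792, 396

Total ratio parts = 4. Expected numbers out of 1584:
  black: 1584 × 1/4 = 396
  blue: 1584 × 2/4 = 792
  white: 1584 × 1/4 = 396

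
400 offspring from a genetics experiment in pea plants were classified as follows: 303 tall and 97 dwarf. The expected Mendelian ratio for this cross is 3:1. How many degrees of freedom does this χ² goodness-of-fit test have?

A goodness-of-fit test with 2 phenotype classes has df = 2 − 1 = 1.

1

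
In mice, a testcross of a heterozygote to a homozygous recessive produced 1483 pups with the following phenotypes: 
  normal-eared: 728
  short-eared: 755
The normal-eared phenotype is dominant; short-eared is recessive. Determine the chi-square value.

A testcross of a heterozygote (Aa × aa) gives a 1:1 phenotypic ratio.
Expected counts for N = 1483 under a 1:1 ratio (total parts = 2):
  normal-eared: 1483 × 1/2 = 741.5
  short-eared: 1483 × 1/2 = 741.5
χ² = Σ (O − E)² / E
  normal-eared: (728 − 741.5)² / 741.5 = 0.2458
  short-eared: (755 − 741.5)² / 741.5 = 0.2458
χ² = 0.2458 + 0.2458 = 0.4916 ≈ 0.492

0.492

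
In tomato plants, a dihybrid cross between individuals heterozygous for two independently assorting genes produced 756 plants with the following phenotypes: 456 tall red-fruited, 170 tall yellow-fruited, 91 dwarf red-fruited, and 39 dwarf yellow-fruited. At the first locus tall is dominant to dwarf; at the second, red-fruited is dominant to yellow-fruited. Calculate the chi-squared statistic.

27.464

A dihybrid F₂ with independent assortment and complete dominance at both loci gives a 9:3:3:1 phenotypic ratio.
Expected counts for N = 756 under a 9:3:3:1 ratio (total parts = 16):
  tall red-fruited: 756 × 9/16 = 425.25
  tall yellow-fruited: 756 × 3/16 = 141.75
  dwarf red-fruited: 756 × 3/16 = 141.75
  dwarf yellow-fruited: 756 × 1/16 = 47.25
χ² = Σ (O − E)² / E
  tall red-fruited: (456 − 425.25)² / 425.25 = 2.2235
  tall yellow-fruited: (170 − 141.75)² / 141.75 = 5.6301
  dwarf red-fruited: (91 − 141.75)² / 141.75 = 18.1698
  dwarf yellow-fruited: (39 − 47.25)² / 47.25 = 1.4405
χ² = 2.2235 + 5.6301 + 18.1698 + 1.4405 = 27.4639 ≈ 27.464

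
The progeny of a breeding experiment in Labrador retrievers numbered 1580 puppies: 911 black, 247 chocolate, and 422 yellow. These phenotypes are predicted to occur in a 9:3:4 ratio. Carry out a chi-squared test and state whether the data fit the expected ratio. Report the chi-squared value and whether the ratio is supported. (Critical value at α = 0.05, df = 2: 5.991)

10.590; not consistent

The 9:3:4 ratio has 16 parts, so with N = 1580 the expected counts are:
  black: 1580 × 9/16 = 888.75
  chocolate: 1580 × 3/16 = 296.25
  yellow: 1580 × 4/16 = 395
χ² = Σ (O − E)² / E
  black: (911 − 888.75)² / 888.75 = 0.5570
  chocolate: (247 − 296.25)² / 296.25 = 8.1876
  yellow: (422 − 395)² / 395 = 1.8456
χ² = 0.5570 + 8.1876 + 1.8456 = 10.5902 ≈ 10.590
Degrees of freedom = 3 − 1 = 2; critical value at α = 0.05 is 5.991.
Since 10.590 > 5.991, we reject the null hypothesis — the data do not fit the 9:3:4 ratio.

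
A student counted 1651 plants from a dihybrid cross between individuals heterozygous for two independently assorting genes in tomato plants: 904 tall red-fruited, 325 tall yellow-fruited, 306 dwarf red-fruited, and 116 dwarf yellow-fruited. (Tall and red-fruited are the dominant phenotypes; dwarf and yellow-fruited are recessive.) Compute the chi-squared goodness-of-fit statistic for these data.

A dihybrid F₂ with independent assortment and complete dominance at both loci gives a 9:3:3:1 phenotypic ratio.
The 9:3:3:1 ratio has 16 parts, so with N = 1651 the expected counts are:
  tall red-fruited: 1651 × 9/16 = 928.6875
  tall yellow-fruited: 1651 × 3/16 = 309.5625
  dwarf red-fruited: 1651 × 3/16 = 309.5625
  dwarf yellow-fruited: 1651 × 1/16 = 103.1875
χ² = Σ (O − E)² / E
  tall red-fruited: (904 − 928.6875)² / 928.6875 = 0.6563
  tall yellow-fruited: (325 − 309.5625)² / 309.5625 = 0.7698
  dwarf red-fruited: (306 − 309.5625)² / 309.5625 = 0.0410
  dwarf yellow-fruited: (116 − 103.1875)² / 103.1875 = 1.5909
χ² = 0.6563 + 0.7698 + 0.0410 + 1.5909 = 3.058

3.058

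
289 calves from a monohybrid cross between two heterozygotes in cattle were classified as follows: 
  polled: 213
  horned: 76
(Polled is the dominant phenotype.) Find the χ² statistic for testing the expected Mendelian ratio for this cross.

For a monohybrid cross between heterozygotes with complete dominance, the expected phenotypic ratio is 3:1.
Expected counts for N = 289 under a 3:1 ratio (total parts = 4):
  polled: 289 × 3/4 = 216.75
  horned: 289 × 1/4 = 72.25
χ² = Σ (O − E)² / E
  polled: (213 − 216.75)² / 216.75 = 0.0649
  horned: (76 − 72.25)² / 72.25 = 0.1946
χ² = 0.0649 + 0.1946 = 0.2595 ≈ 0.260

0.260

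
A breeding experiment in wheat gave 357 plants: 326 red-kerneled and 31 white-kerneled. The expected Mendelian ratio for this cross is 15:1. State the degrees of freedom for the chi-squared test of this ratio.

A goodness-of-fit test with 2 phenotype classes has df = 2 − 1 = 1.

1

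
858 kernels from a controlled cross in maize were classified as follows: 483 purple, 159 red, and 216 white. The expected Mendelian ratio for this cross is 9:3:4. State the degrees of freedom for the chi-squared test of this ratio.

A goodness-of-fit test with 3 phenotype classes has df = 3 − 1 = 2.

2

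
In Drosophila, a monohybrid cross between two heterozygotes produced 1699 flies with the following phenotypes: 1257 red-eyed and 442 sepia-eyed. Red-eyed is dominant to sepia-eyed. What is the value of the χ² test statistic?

For a monohybrid cross between heterozygotes with complete dominance, the expected phenotypic ratio is 3:1.
Under the 3:1 hypothesis (Σ ratio = 4, N = 1699):
  red-eyed: 1699 × 3/4 = 1274.25
  sepia-eyed: 1699 × 1/4 = 424.75
χ² = Σ (O − E)² / E
  red-eyed: (1257 − 1274.25)² / 1274.25 = 0.2335
  sepia-eyed: (442 − 424.75)² / 424.75 = 0.7006
χ² = 0.2335 + 0.7006 = 0.9341 ≈ 0.934

0.934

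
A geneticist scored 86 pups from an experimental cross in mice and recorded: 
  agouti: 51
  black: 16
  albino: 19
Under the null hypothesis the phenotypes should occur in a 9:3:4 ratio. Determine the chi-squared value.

Expected counts for N = 86 under a 9:3:4 ratio (total parts = 16):
  agouti: 86 × 9/16 = 48.375
  black: 86 × 3/16 = 16.125
  albino: 86 × 4/16 = 21.5
χ² = Σ (O − E)² / E
  agouti: (51 − 48.375)² / 48.375 = 0.1424
  black: (16 − 16.125)² / 16.125 = 0.0010
  albino: (19 − 21.5)² / 21.5 = 0.2907
χ² = 0.1424 + 0.0010 + 0.2907 = 0.4341 ≈ 0.434

0.434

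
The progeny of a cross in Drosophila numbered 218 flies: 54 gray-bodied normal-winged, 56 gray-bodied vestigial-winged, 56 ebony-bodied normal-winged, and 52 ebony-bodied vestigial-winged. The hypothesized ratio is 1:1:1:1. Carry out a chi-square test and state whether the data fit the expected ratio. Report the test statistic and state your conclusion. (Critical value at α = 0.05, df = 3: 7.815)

Expected counts for N = 218 under a 1:1:1:1 ratio (total parts = 4):
  gray-bodied normal-winged: 218 × 1/4 = 54.5
  gray-bodied vestigial-winged: 218 × 1/4 = 54.5
  ebony-bodied normal-winged: 218 × 1/4 = 54.5
  ebony-bodied vestigial-winged: 218 × 1/4 = 54.5
χ² = Σ (O − E)² / E
  gray-bodied normal-winged: (54 − 54.5)² / 54.5 = 0.0046
  gray-bodied vestigial-winged: (56 − 54.5)² / 54.5 = 0.0413
  ebony-bodied normal-winged: (56 − 54.5)² / 54.5 = 0.0413
  ebony-bodied vestigial-winged: (52 − 54.5)² / 54.5 = 0.1147
χ² = 0.0046 + 0.0413 + 0.0413 + 0.1147 = 0.2019 ≈ 0.202
Degrees of freedom = 4 − 1 = 3; critical value at α = 0.05 is 7.815.
Since 0.202 < 7.815, we fail to reject the null hypothesis — the data are consistent with the 1:1:1:1 ratio.

0.202; consistent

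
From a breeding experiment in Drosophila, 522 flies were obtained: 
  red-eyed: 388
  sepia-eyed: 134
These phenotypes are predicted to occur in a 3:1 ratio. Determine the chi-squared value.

0.125

Total ratio parts = 4. Expected numbers out of 522:
  red-eyed: 522 × 3/4 = 391.5
  sepia-eyed: 522 × 1/4 = 130.5
χ² = Σ (O − E)² / E
  red-eyed: (388 − 391.5)² / 391.5 = 0.0313
  sepia-eyed: (134 − 130.5)² / 130.5 = 0.0939
χ² = 0.0313 + 0.0939 = 0.1252 ≈ 0.125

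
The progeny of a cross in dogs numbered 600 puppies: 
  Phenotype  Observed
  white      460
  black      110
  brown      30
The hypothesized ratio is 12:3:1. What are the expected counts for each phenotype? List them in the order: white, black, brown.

450, 112.5, 37.5

Total ratio parts = 16. Expected numbers out of 600:
  white: 600 × 12/16 = 450
  black: 600 × 3/16 = 112.5
  brown: 600 × 1/16 = 37.5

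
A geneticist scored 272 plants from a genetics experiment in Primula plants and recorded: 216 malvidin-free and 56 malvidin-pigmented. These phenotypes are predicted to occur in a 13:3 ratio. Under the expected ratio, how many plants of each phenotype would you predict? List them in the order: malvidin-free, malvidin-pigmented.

221, 51

Under the 13:3 hypothesis (Σ ratio = 16, N = 272):
  malvidin-free: 272 × 13/16 = 221
  malvidin-pigmented: 272 × 3/16 = 51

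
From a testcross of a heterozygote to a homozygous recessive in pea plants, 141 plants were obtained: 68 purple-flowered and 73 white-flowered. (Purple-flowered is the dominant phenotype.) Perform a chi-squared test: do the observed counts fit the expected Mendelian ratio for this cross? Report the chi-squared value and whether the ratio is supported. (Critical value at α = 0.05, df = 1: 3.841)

A testcross of a heterozygote (Aa × aa) gives a 1:1 phenotypic ratio.
Under the 1:1 hypothesis (Σ ratio = 2, N = 141):
  purple-flowered: 141 × 1/2 = 70.5
  white-flowered: 141 × 1/2 = 70.5
χ² = Σ (O − E)² / E
  purple-flowered: (68 − 70.5)² / 70.5 = 0.0887
  white-flowered: (73 − 70.5)² / 70.5 = 0.0887
χ² = 0.0887 + 0.0887 = 0.1774 ≈ 0.177
Degrees of freedom = 2 − 1 = 1; critical value at α = 0.05 is 3.841.
Since 0.177 < 3.841, we fail to reject the null hypothesis — the data are consistent with the 1:1 ratio.

0.177; consistent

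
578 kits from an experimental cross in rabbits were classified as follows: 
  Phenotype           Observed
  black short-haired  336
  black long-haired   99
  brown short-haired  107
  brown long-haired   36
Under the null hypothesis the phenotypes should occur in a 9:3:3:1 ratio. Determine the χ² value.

1.193

The 9:3:3:1 ratio has 16 parts, so with N = 578 the expected counts are:
  black short-haired: 578 × 9/16 = 325.125
  black long-haired: 578 × 3/16 = 108.375
  brown short-haired: 578 × 3/16 = 108.375
  brown long-haired: 578 × 1/16 = 36.125
χ² = Σ (O − E)² / E
  black short-haired: (336 − 325.125)² / 325.125 = 0.3638
  black long-haired: (99 − 108.375)² / 108.375 = 0.8110
  brown short-haired: (107 − 108.375)² / 108.375 = 0.0174
  brown long-haired: (36 − 36.125)² / 36.125 = 0.0004
χ² = 0.3638 + 0.8110 + 0.0174 + 0.0004 = 1.1926 ≈ 1.193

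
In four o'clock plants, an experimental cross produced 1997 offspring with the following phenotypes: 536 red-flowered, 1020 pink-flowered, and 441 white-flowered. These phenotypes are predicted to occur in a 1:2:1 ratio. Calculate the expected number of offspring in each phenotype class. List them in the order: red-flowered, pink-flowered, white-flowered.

499.25, 998.5, 499.25

Under the 1:2:1 hypothesis (Σ ratio = 4, N = 1997):
  red-flowered: 1997 × 1/4 = 499.25
  pink-flowered: 1997 × 2/4 = 998.5
  white-flowered: 1997 × 1/4 = 499.25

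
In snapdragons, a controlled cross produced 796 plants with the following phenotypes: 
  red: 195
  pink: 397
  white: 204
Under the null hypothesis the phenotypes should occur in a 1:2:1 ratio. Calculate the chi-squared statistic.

0.209

The 1:2:1 ratio has 4 parts, so with N = 796 the expected counts are:
  red: 796 × 1/4 = 199
  pink: 796 × 2/4 = 398
  white: 796 × 1/4 = 199
χ² = Σ (O − E)² / E
  red: (195 − 199)² / 199 = 0.0804
  pink: (397 − 398)² / 398 = 0.0025
  white: (204 − 199)² / 199 = 0.1256
χ² = 0.0804 + 0.0025 + 0.1256 = 0.2085 ≈ 0.209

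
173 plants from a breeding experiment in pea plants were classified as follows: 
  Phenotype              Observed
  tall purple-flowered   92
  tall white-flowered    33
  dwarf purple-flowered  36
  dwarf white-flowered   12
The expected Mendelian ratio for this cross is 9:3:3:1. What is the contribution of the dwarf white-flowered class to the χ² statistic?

Under the 9:3:3:1 hypothesis (Σ ratio = 16, N = 173):
  tall purple-flowered: 173 × 9/16 = 97.3125
  tall white-flowered: 173 × 3/16 = 32.4375
  dwarf purple-flowered: 173 × 3/16 = 32.4375
  dwarf white-flowered: 173 × 1/16 = 10.8125
Contribution of dwarf white-flowered: (12 − 10.8125)² / 10.8125 = 0.1304

0.130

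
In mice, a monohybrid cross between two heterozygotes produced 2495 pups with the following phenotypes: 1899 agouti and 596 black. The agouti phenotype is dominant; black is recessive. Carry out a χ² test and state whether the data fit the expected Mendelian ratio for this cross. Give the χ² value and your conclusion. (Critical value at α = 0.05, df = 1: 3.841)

For a monohybrid cross between heterozygotes with complete dominance, the expected phenotypic ratio is 3:1.
Under the 3:1 hypothesis (Σ ratio = 4, N = 2495):
  agouti: 2495 × 3/4 = 1871.25
  black: 2495 × 1/4 = 623.75
χ² = Σ (O − E)² / E
  agouti: (1899 − 1871.25)² / 1871.25 = 0.4115
  black: (596 − 623.75)² / 623.75 = 1.2346
χ² = 0.4115 + 1.2346 = 1.6461 ≈ 1.646
Degrees of freedom = 2 − 1 = 1; critical value at α = 0.05 is 3.841.
Since 1.646 < 3.841, we fail to reject the null hypothesis — the data are consistent with the 3:1 ratio.

1.646; consistent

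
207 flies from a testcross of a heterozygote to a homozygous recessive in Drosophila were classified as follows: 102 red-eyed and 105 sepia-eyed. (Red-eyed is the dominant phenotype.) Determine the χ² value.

0.043

A testcross of a heterozygote (Aa × aa) gives a 1:1 phenotypic ratio.
Total ratio parts = 2. Expected numbers out of 207:
  red-eyed: 207 × 1/2 = 103.5
  sepia-eyed: 207 × 1/2 = 103.5
χ² = Σ (O − E)² / E
  red-eyed: (102 − 103.5)² / 103.5 = 0.0217
  sepia-eyed: (105 − 103.5)² / 103.5 = 0.0217
χ² = 0.0217 + 0.0217 = 0.0434 ≈ 0.043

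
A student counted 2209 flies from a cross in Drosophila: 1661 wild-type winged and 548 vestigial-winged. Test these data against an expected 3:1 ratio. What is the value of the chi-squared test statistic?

0.044

Under the 3:1 hypothesis (Σ ratio = 4, N = 2209):
  wild-type winged: 2209 × 3/4 = 1656.75
  vestigial-winged: 2209 × 1/4 = 552.25
χ² = Σ (O − E)² / E
  wild-type winged: (1661 − 1656.75)² / 1656.75 = 0.0109
  vestigial-winged: (548 − 552.25)² / 552.25 = 0.0327
χ² = 0.0109 + 0.0327 = 0.0436 ≈ 0.044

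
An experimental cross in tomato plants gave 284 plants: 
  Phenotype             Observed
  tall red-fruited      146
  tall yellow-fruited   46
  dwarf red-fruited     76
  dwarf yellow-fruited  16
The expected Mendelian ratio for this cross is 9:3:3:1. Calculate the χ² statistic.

12.063

The 9:3:3:1 ratio has 16 parts, so with N = 284 the expected counts are:
  tall red-fruited: 284 × 9/16 = 159.75
  tall yellow-fruited: 284 × 3/16 = 53.25
  dwarf red-fruited: 284 × 3/16 = 53.25
  dwarf yellow-fruited: 284 × 1/16 = 17.75
χ² = Σ (O − E)² / E
  tall red-fruited: (146 − 159.75)² / 159.75 = 1.1835
  tall yellow-fruited: (46 − 53.25)² / 53.25 = 0.9871
  dwarf red-fruited: (76 − 53.25)² / 53.25 = 9.7195
  dwarf yellow-fruited: (16 − 17.75)² / 17.75 = 0.1725
χ² = 1.1835 + 0.9871 + 9.7195 + 0.1725 = 12.0626 ≈ 12.063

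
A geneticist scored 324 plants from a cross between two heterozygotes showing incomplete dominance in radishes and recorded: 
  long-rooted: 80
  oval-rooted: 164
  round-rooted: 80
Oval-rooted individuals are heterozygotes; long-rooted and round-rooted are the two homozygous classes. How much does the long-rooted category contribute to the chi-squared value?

With incomplete dominance, a heterozygote × heterozygote cross gives a 1:2:1 phenotypic ratio.
Expected counts for N = 324 under a 1:2:1 ratio (total parts = 4):
  long-rooted: 324 × 1/4 = 81
  oval-rooted: 324 × 2/4 = 162
  round-rooted: 324 × 1/4 = 81
Contribution of long-rooted: (80 − 81)² / 81 = 0.0123

0.012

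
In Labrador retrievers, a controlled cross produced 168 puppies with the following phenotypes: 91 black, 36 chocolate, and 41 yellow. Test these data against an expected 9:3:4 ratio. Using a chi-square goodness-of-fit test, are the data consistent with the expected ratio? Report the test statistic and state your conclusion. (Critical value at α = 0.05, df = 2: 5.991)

Expected counts for N = 168 under a 9:3:4 ratio (total parts = 16):
  black: 168 × 9/16 = 94.5
  chocolate: 168 × 3/16 = 31.5
  yellow: 168 × 4/16 = 42
χ² = Σ (O − E)² / E
  black: (91 − 94.5)² / 94.5 = 0.1296
  chocolate: (36 − 31.5)² / 31.5 = 0.6429
  yellow: (41 − 42)² / 42 = 0.0238
χ² = 0.1296 + 0.6429 + 0.0238 = 0.7963 ≈ 0.796
Degrees of freedom = 3 − 1 = 2; critical value at α = 0.05 is 5.991.
Since 0.796 < 5.991, we fail to reject the null hypothesis — the data are consistent with the 9:3:4 ratio.

0.796; consistent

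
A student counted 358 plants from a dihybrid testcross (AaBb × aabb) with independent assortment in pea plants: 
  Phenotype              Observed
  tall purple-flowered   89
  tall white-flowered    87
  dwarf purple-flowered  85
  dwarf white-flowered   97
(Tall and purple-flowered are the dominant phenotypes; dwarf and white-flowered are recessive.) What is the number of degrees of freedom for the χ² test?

A dihybrid testcross with independent assortment gives a 1:1:1:1 ratio.
A goodness-of-fit test with 4 phenotype classes has df = 4 − 1 = 3.

3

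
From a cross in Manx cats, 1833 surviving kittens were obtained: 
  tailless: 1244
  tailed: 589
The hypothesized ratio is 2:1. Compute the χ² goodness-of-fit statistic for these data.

Under the 2:1 hypothesis (Σ ratio = 3, N = 1833):
  tailless: 1833 × 2/3 = 1222
  tailed: 1833 × 1/3 = 611
χ² = Σ (O − E)² / E
  tailless: (1244 − 1222)² / 1222 = 0.3961
  tailed: (589 − 611)² / 611 = 0.7921
χ² = 0.3961 + 0.7921 = 1.1882 ≈ 1.188

1.188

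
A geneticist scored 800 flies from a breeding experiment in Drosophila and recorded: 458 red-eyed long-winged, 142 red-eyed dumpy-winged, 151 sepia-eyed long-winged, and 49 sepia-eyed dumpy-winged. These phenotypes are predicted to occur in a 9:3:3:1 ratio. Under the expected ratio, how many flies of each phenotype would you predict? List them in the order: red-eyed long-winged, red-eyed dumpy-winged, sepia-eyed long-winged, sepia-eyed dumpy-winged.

450, 150, 150, 50

Expected counts for N = 800 under a 9:3:3:1 ratio (total parts = 16):
  red-eyed long-winged: 800 × 9/16 = 450
  red-eyed dumpy-winged: 800 × 3/16 = 150
  sepia-eyed long-winged: 800 × 3/16 = 150
  sepia-eyed dumpy-winged: 800 × 1/16 = 50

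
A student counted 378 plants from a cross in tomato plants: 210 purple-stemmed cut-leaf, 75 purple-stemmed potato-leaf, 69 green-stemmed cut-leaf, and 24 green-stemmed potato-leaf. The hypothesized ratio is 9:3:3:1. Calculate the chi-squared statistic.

0.328

Under the 9:3:3:1 hypothesis (Σ ratio = 16, N = 378):
  purple-stemmed cut-leaf: 378 × 9/16 = 212.625
  purple-stemmed potato-leaf: 378 × 3/16 = 70.875
  green-stemmed cut-leaf: 378 × 3/16 = 70.875
  green-stemmed potato-leaf: 378 × 1/16 = 23.625
χ² = Σ (O − E)² / E
  purple-stemmed cut-leaf: (210 − 212.625)² / 212.625 = 0.0324
  purple-stemmed potato-leaf: (75 − 70.875)² / 70.875 = 0.2401
  green-stemmed cut-leaf: (69 − 70.875)² / 70.875 = 0.0496
  green-stemmed potato-leaf: (24 − 23.625)² / 23.625 = 0.0060
χ² = 0.0324 + 0.2401 + 0.0496 + 0.0060 = 0.3281 ≈ 0.328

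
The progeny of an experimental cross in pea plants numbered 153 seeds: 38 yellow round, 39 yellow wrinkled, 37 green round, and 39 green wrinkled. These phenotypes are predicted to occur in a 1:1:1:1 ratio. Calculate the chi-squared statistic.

0.072

The 1:1:1:1 ratio has 4 parts, so with N = 153 the expected counts are:
  yellow round: 153 × 1/4 = 38.25
  yellow wrinkled: 153 × 1/4 = 38.25
  green round: 153 × 1/4 = 38.25
  green wrinkled: 153 × 1/4 = 38.25
χ² = Σ (O − E)² / E
  yellow round: (38 − 38.25)² / 38.25 = 0.0016
  yellow wrinkled: (39 − 38.25)² / 38.25 = 0.0147
  green round: (37 − 38.25)² / 38.25 = 0.0408
  green wrinkled: (39 − 38.25)² / 38.25 = 0.0147
χ² = 0.0016 + 0.0147 + 0.0408 + 0.0147 = 0.0718 ≈ 0.072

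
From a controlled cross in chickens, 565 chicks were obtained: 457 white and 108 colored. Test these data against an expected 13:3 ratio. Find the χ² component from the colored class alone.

0.040

The 13:3 ratio has 16 parts, so with N = 565 the expected counts are:
  white: 565 × 13/16 = 459.0625
  colored: 565 × 3/16 = 105.9375
Contribution of colored: (108 − 105.9375)² / 105.9375 = 0.0402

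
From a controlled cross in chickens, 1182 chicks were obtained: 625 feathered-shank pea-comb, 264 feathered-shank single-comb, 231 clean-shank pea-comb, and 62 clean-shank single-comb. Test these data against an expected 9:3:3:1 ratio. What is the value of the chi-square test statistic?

12.799

Expected counts for N = 1182 under a 9:3:3:1 ratio (total parts = 16):
  feathered-shank pea-comb: 1182 × 9/16 = 664.875
  feathered-shank single-comb: 1182 × 3/16 = 221.625
  clean-shank pea-comb: 1182 × 3/16 = 221.625
  clean-shank single-comb: 1182 × 1/16 = 73.875
χ² = Σ (O − E)² / E
  feathered-shank pea-comb: (625 − 664.875)² / 664.875 = 2.3915
  feathered-shank single-comb: (264 − 221.625)² / 221.625 = 8.1022
  clean-shank pea-comb: (231 − 221.625)² / 221.625 = 0.3966
  clean-shank single-comb: (62 − 73.875)² / 73.875 = 1.9088
χ² = 2.3915 + 8.1022 + 0.3966 + 1.9088 = 12.7991 ≈ 12.799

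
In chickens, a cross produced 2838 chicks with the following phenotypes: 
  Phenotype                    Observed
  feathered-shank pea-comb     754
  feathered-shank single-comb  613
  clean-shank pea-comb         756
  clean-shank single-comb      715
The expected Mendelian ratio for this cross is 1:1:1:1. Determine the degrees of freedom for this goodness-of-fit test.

A goodness-of-fit test with 4 phenotype classes has df = 4 − 1 = 3.

3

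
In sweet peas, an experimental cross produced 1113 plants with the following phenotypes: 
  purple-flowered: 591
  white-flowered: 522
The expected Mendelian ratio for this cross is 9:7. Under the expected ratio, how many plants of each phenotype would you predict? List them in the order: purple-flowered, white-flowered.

The 9:7 ratio has 16 parts, so with N = 1113 the expected counts are:
  purple-flowered: 1113 × 9/16 = 626.0625
  white-flowered: 1113 × 7/16 = 486.9375

626.0625, 486.9375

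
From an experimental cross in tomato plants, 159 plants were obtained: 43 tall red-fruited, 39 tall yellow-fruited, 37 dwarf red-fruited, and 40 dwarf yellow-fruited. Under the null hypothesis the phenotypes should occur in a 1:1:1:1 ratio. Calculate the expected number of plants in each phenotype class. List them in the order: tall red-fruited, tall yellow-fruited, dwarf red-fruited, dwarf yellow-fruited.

39.75, 39.75, 39.75, 39.75

Under the 1:1:1:1 hypothesis (Σ ratio = 4, N = 159):
  tall red-fruited: 159 × 1/4 = 39.75
  tall yellow-fruited: 159 × 1/4 = 39.75
  dwarf red-fruited: 159 × 1/4 = 39.75
  dwarf yellow-fruited: 159 × 1/4 = 39.75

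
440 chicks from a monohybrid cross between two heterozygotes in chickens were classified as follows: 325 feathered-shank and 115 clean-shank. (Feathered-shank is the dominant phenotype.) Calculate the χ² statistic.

0.303

For a monohybrid cross between heterozygotes with complete dominance, the expected phenotypic ratio is 3:1.
Under the 3:1 hypothesis (Σ ratio = 4, N = 440):
  feathered-shank: 440 × 3/4 = 330
  clean-shank: 440 × 1/4 = 110
χ² = Σ (O − E)² / E
  feathered-shank: (325 − 330)² / 330 = 0.0758
  clean-shank: (115 − 110)² / 110 = 0.2273
χ² = 0.0758 + 0.2273 = 0.3031 ≈ 0.303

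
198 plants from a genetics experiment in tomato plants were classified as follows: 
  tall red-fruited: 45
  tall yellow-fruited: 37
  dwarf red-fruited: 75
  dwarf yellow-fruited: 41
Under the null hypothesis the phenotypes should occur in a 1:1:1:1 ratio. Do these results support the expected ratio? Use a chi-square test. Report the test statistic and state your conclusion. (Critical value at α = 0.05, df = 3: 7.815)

Under the 1:1:1:1 hypothesis (Σ ratio = 4, N = 198):
  tall red-fruited: 198 × 1/4 = 49.5
  tall yellow-fruited: 198 × 1/4 = 49.5
  dwarf red-fruited: 198 × 1/4 = 49.5
  dwarf yellow-fruited: 198 × 1/4 = 49.5
χ² = Σ (O − E)² / E
  tall red-fruited: (45 − 49.5)² / 49.5 = 0.4091
  tall yellow-fruited: (37 − 49.5)² / 49.5 = 3.1566
  dwarf red-fruited: (75 − 49.5)² / 49.5 = 13.1364
  dwarf yellow-fruited: (41 − 49.5)² / 49.5 = 1.4596
χ² = 0.4091 + 3.1566 + 13.1364 + 1.4596 = 18.1617 ≈ 18.162
Degrees of freedom = 4 − 1 = 3; critical value at α = 0.05 is 7.815.
Since 18.162 > 7.815, we reject the null hypothesis — the data do not fit the 1:1:1:1 ratio.

18.162; not consistent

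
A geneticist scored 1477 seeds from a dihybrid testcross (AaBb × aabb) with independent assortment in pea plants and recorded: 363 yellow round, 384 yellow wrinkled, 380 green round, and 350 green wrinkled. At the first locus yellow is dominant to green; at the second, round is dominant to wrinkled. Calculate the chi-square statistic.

2.012

A dihybrid testcross with independent assortment gives a 1:1:1:1 ratio.
Expected counts for N = 1477 under a 1:1:1:1 ratio (total parts = 4):
  yellow round: 1477 × 1/4 = 369.25
  yellow wrinkled: 1477 × 1/4 = 369.25
  green round: 1477 × 1/4 = 369.25
  green wrinkled: 1477 × 1/4 = 369.25
χ² = Σ (O − E)² / E
  yellow round: (363 − 369.25)² / 369.25 = 0.1058
  yellow wrinkled: (384 − 369.25)² / 369.25 = 0.5892
  green round: (380 − 369.25)² / 369.25 = 0.3130
  green wrinkled: (350 − 369.25)² / 369.25 = 1.0036
χ² = 0.1058 + 0.5892 + 0.3130 + 1.0036 = 2.0116 ≈ 2.012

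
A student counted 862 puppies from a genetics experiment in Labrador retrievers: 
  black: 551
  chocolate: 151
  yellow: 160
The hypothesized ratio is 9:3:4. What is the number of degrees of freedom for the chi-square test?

2

A goodness-of-fit test with 3 phenotype classes has df = 3 − 1 = 2.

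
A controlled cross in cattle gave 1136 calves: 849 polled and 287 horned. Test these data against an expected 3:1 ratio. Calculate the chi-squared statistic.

0.042

The 3:1 ratio has 4 parts, so with N = 1136 the expected counts are:
  polled: 1136 × 3/4 = 852
  horned: 1136 × 1/4 = 284
χ² = Σ (O − E)² / E
  polled: (849 − 852)² / 852 = 0.0106
  horned: (287 − 284)² / 284 = 0.0317
χ² = 0.0106 + 0.0317 = 0.0423 ≈ 0.042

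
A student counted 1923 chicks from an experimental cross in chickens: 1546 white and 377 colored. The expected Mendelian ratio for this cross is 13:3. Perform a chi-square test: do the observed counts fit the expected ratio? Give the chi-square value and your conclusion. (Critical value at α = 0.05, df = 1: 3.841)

Total ratio parts = 16. Expected numbers out of 1923:
  white: 1923 × 13/16 = 1562.4375
  colored: 1923 × 3/16 = 360.5625
χ² = Σ (O − E)² / E
  white: (1546 − 1562.4375)² / 1562.4375 = 0.1729
  colored: (377 − 360.5625)² / 360.5625 = 0.7494
χ² = 0.1729 + 0.7494 = 0.9223 ≈ 0.922
Degrees of freedom = 2 − 1 = 1; critical value at α = 0.05 is 3.841.
Since 0.922 < 3.841, we fail to reject the null hypothesis — the data are consistent with the 13:3 ratio.

0.922; consistent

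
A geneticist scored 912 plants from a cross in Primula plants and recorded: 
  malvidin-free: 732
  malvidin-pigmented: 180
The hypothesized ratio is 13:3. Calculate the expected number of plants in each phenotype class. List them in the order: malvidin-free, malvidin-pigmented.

Total ratio parts = 16. Expected numbers out of 912:
  malvidin-free: 912 × 13/16 = 741
  malvidin-pigmented: 912 × 3/16 = 171

741, 171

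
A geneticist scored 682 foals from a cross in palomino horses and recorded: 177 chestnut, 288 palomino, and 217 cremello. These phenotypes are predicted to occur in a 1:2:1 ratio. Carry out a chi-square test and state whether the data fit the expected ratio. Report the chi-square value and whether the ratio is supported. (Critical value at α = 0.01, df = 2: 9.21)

The 1:2:1 ratio has 4 parts, so with N = 682 the expected counts are:
  chestnut: 682 × 1/4 = 170.5
  palomino: 682 × 2/4 = 341
  cremello: 682 × 1/4 = 170.5
χ² = Σ (O − E)² / E
  chestnut: (177 − 170.5)² / 170.5 = 0.2478
  palomino: (288 − 341)² / 341 = 8.2375
  cremello: (217 − 170.5)² / 170.5 = 12.6818
χ² = 0.2478 + 8.2375 + 12.6818 = 21.1671 ≈ 21.167
Degrees of freedom = 3 − 1 = 2; critical value at α = 0.01 is 9.21.
Since 21.167 > 9.21, we reject the null hypothesis — the data do not fit the 1:2:1 ratio.

21.167; not consistent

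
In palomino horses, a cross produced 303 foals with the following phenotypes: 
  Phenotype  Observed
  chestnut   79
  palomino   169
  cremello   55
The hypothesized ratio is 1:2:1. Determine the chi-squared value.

Under the 1:2:1 hypothesis (Σ ratio = 4, N = 303):
  chestnut: 303 × 1/4 = 75.75
  palomino: 303 × 2/4 = 151.5
  cremello: 303 × 1/4 = 75.75
χ² = Σ (O − E)² / E
  chestnut: (79 − 75.75)² / 75.75 = 0.1394
  palomino: (169 − 151.5)² / 151.5 = 2.0215
  cremello: (55 − 75.75)² / 75.75 = 5.6840
χ² = 0.1394 + 2.0215 + 5.6840 = 7.8449 ≈ 7.845

7.845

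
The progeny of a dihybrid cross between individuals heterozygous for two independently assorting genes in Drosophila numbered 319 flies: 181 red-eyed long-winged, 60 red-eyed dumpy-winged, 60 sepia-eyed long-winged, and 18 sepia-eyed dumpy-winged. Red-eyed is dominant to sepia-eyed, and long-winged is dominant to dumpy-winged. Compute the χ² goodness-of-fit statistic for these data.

A dihybrid F₂ with independent assortment and complete dominance at both loci gives a 9:3:3:1 phenotypic ratio.
Total ratio parts = 16. Expected numbers out of 319:
  red-eyed long-winged: 319 × 9/16 = 179.4375
  red-eyed dumpy-winged: 319 × 3/16 = 59.8125
  sepia-eyed long-winged: 319 × 3/16 = 59.8125
  sepia-eyed dumpy-winged: 319 × 1/16 = 19.9375
χ² = Σ (O − E)² / E
  red-eyed long-winged: (181 − 179.4375)² / 179.4375 = 0.0136
  red-eyed dumpy-winged: (60 − 59.8125)² / 59.8125 = 0.0006
  sepia-eyed long-winged: (60 − 59.8125)² / 59.8125 = 0.0006
  sepia-eyed dumpy-winged: (18 − 19.9375)² / 19.9375 = 0.1883
χ² = 0.0136 + 0.0006 + 0.0006 + 0.1883 = 0.2031 ≈ 0.203

0.203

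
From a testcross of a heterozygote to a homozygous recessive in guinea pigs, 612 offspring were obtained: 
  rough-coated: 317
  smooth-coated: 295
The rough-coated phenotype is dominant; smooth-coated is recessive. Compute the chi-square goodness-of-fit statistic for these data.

0.791

A testcross of a heterozygote (Aa × aa) gives a 1:1 phenotypic ratio.
The 1:1 ratio has 2 parts, so with N = 612 the expected counts are:
  rough-coated: 612 × 1/2 = 306
  smooth-coated: 612 × 1/2 = 306
χ² = Σ (O − E)² / E
  rough-coated: (317 − 306)² / 306 = 0.3954
  smooth-coated: (295 − 306)² / 306 = 0.3954
χ² = 0.3954 + 0.3954 = 0.7908 ≈ 0.791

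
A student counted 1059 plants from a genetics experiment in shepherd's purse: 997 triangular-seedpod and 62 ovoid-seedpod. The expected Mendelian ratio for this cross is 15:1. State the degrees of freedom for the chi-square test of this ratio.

A goodness-of-fit test with 2 phenotype classes has df = 2 − 1 = 1.

1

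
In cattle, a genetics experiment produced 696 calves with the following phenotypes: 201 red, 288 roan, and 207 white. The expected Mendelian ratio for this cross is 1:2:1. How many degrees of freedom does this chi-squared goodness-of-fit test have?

2

A goodness-of-fit test with 3 phenotype classes has df = 3 − 1 = 2.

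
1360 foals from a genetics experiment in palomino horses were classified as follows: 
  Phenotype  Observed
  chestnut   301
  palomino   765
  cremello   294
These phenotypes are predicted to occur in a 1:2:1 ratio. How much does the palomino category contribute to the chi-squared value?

10.625

Expected counts for N = 1360 under a 1:2:1 ratio (total parts = 4):
  chestnut: 1360 × 1/4 = 340
  palomino: 1360 × 2/4 = 680
  cremello: 1360 × 1/4 = 340
Contribution of palomino: (765 − 680)² / 680 = 10.6250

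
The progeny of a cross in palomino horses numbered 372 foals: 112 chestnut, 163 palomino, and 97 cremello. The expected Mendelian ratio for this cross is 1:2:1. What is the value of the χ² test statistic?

Expected counts for N = 372 under a 1:2:1 ratio (total parts = 4):
  chestnut: 372 × 1/4 = 93
  palomino: 372 × 2/4 = 186
  cremello: 372 × 1/4 = 93
χ² = Σ (O − E)² / E
  chestnut: (112 − 93)² / 93 = 3.8817
  palomino: (163 − 186)² / 186 = 2.8441
  cremello: (97 − 93)² / 93 = 0.1720
χ² = 3.8817 + 2.8441 + 0.1720 = 6.8978 ≈ 6.898

6.898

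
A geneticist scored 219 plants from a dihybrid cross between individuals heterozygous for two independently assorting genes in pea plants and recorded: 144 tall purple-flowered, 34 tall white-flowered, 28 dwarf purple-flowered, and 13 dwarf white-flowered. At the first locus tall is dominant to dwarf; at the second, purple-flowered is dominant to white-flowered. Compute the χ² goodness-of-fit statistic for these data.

A dihybrid F₂ with independent assortment and complete dominance at both loci gives a 9:3:3:1 phenotypic ratio.
Total ratio parts = 16. Expected numbers out of 219:
  tall purple-flowered: 219 × 9/16 = 123.1875
  tall white-flowered: 219 × 3/16 = 41.0625
  dwarf purple-flowered: 219 × 3/16 = 41.0625
  dwarf white-flowered: 219 × 1/16 = 13.6875
χ² = Σ (O − E)² / E
  tall purple-flowered: (144 − 123.1875)² / 123.1875 = 3.5163
  tall white-flowered: (34 − 41.0625)² / 41.0625 = 1.2147
  dwarf purple-flowered: (28 − 41.0625)² / 41.0625 = 4.1553
  dwarf white-flowered: (13 − 13.6875)² / 13.6875 = 0.0345
χ² = 3.5163 + 1.2147 + 4.1553 + 0.0345 = 8.9208 ≈ 8.921

8.921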